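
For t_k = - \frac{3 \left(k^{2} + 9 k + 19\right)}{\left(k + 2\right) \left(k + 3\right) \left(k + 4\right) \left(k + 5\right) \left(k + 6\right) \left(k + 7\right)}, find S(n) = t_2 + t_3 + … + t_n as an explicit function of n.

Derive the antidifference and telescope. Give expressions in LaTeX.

The ratio is (k + 2)*(9*k + (k + 1)**2 + 28)/((k + 8)*(k**2 + 9*k + 19)).
Normal form (A,B,C) = (k + 2, k + 8, k**2 + 9*k + 19).
Key eq: (k + 2)·f(k+1) = (k + 7)·f(k) + (k**2 + 9*k + 19).
d = 5 from the (1,1,2) case.
A polynomial solution: f(k) = k*(k + 3)*(k + 5)*(k**2 + 12*k + 44)/144.
Certificate R = B(k−1)f/C = k*(k + 3)*(k + 5)*(k + 7)*(k**2 + 12*k + 44)/(144*(k**2 + 9*k + 19)) gives s_k = k*(-k**2 - 12*k - 44)/(48*(k**3 + 12*k**2 + 44*k + 48)).
s_(k+1) − s_k = 3*(-k**2 - 9*k - 19)/(k**6 + 27*k**5 + 295*k**4 + 1665*k**3 + 5104*k**2 + 8028*k + 5040) = t_k.
Σ_(k=2)^n t_k = s_(n+1) − s_(2) = ((-n**3 - 15*n**2 - 71*n - 57)/(48*(n**3 + 15*n**2 + 71*n + 105))) − (-1/64), i.e. (-n**3 - 15*n**2 - 71*n + 87)/(192*(n**3 + 15*n**2 + 71*n + 105)).

S(n) = \frac{- n^{3} - 15 n^{2} - 71 n + 87}{192 \left(n^{3} + 15 n^{2} + 71 n + 105\right)}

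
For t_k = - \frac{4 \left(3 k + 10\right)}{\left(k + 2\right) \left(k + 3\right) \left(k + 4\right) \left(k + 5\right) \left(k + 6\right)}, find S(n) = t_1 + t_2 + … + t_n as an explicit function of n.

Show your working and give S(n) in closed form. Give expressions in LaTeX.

S(n) = \frac{2 n \left(- n^{2} - 14 n - 63\right)}{45 \left(n^{3} + 14 n^{2} + 63 n + 90\right)}

t_(k+1)/t_k = (k + 2)*(3*k + 13)/((k + 7)*(3*k + 10)).
Take A(k)=k + 2, B(k)=k + 7, C(k)=k + 10/3.
Need (k + 2)·f(k+1) − (k + 6)·f(k) = k + 10/3.
Degrees (1,1,1) ⇒ d ≤ 4.
A polynomial solution: f(k) = k*(k + 3)*(k**2 + 11*k + 38)/120.
Certificate R = B(k−1)f/C = k*(k + 3)*(k + 6)*(k**2 + 11*k + 38)/(40*(3*k + 10)) gives s_k = k*(-k**2 - 11*k - 38)/(10*(k**3 + 11*k**2 + 38*k + 40)).
Check: Δs_k = 4*(-3*k - 10)/(k**5 + 20*k**4 + 155*k**3 + 580*k**2 + 1044*k + 720). ✓
Telescope: S(n) = s_(n+1) − s_(1) = (-n**3 - 14*n**2 - 63*n - 50)/(10*(n**3 + 14*n**2 + 63*n + 90)) − (-1/18) = 2*n*(-n**2 - 14*n - 63)/(45*(n**3 + 14*n**2 + 63*n + 90)).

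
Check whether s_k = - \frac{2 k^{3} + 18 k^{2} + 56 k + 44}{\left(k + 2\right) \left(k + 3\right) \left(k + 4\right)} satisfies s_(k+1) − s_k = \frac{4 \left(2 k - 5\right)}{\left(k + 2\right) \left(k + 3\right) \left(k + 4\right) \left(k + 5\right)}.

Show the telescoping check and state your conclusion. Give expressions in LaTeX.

valid; difference matches t_k

s_(k+1) = 2*(-28*k - (k + 1)**3 - 9*(k + 1)**2 - 50)/((k + 3)*(k + 4)*(k + 5))
s_(k+1) − s_k = 4*(2*k - 5)/(k**4 + 14*k**3 + 71*k**2 + 154*k + 120)
(s_(k+1) − s_k) − t_k = 0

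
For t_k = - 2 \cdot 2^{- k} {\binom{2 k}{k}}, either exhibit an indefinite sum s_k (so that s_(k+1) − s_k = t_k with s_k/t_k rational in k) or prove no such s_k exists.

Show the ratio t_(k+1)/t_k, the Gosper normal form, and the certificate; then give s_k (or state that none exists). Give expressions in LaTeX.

none — t_k is not Gosper-summable

t_(k+1)/t_k = (2*k + 1)/(k + 1).
Factor: A=2*k + 1; B=k + 1; C=1.
Need (2*k + 1)·f(k+1) − (k)·f(k) = 1.
Bound: deg f ≤ -1.
Bound -1 < 0, so the key equation has no polynomial solution.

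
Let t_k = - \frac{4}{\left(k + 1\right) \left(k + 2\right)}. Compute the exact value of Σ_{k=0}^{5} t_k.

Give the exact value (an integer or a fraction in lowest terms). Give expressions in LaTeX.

Σ = -24/7

Compute t_(k+1)/t_k: get (k + 1)/(k + 3).
Normal form (A,B,C) = (k + 1, k + 3, 1).
Solve (k + 1)·f(k+1) − (k + 2)·f(k) = 1.
Degrees (1,1,0) ⇒ d ≤ 1.
A polynomial solution: f(k) = k.
Get s_k = R·t_k = -4*k/(k + 1) with R(k) = B(k−1)f(k)/C(k) = k*(k + 2).
s_(k+1) − s_k = -4/(k**2 + 3*k + 2) = t_k.
Sum = s_(6) − s_(0); s_(6) = -24/7, s_(0) = 0 ⇒ -24/7.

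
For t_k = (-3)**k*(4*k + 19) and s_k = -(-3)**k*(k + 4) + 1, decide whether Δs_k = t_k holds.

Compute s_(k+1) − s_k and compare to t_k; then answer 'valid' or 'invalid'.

s_(k+1) = 3*(-3)**k*(k + 5) + 1
s_(k+1) − s_k = (-3)**k*(4*k + 19)
(s_(k+1) − s_k) − t_k = 0

valid; difference matches t_k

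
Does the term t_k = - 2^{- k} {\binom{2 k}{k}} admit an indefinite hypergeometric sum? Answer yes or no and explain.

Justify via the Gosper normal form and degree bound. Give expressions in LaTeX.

r(k) = (2*k + 1)/(k + 1) after simplifying.
Gosper form: A/B · C(k+1)/C(k) with A=2*k + 1, B=k + 1, C=1.
Need (2*k + 1)·f(k+1) − (k)·f(k) = 1.
Degrees (1,1,0) ⇒ d ≤ -1.
Negative degree bound (-1): no f exists, t_k not Gosper-summable.

No; the degree bound rules out any f.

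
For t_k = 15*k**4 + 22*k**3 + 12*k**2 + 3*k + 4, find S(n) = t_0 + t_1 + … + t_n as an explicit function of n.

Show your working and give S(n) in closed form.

r(k) = (15*k**4 + 82*k**3 + 168*k**2 + 153*k + 56)/(15*k**4 + 22*k**3 + 12*k**2 + 3*k + 4) after simplifying.
Factor: A=1; B=1; C=k**4 + 22*k**3/15 + 4*k**2/5 + k/5 + 4/15.
Key eq: (1)·f(k+1) = (1)·f(k) + (k**4 + 22*k**3/15 + 4*k**2/5 + k/5 + 4/15).
From deg A=0, deg B=0, deg C=4: d=5.
Match coefficients ⇒ f(k) = k*(3*k**4 - 2*k**3 - 2*k**2 + k + 4)/15.
Certificate R = B(k−1)f/C = k*(3*k**4 - 2*k**3 - 2*k**2 + k + 4)/(15*k**4 + 22*k**3 + 12*k**2 + 3*k + 4) gives s_k = k*(3*k**4 - 2*k**3 - 2*k**2 + k + 4).
Δs = 15*k**4 + 22*k**3 + 12*k**2 + 3*k + 4, as required.
Σ_(k=0)^n t_k = s_(n+1) − s_(0) = (3*n**5 + 13*n**4 + 20*n**3 + 13*n**2 + 7*n + 4) − (0), i.e. 3*n**5 + 13*n**4 + 20*n**3 + 13*n**2 + 7*n + 4.

S(n) = 3*n**5 + 13*n**4 + 20*n**3 + 13*n**2 + 7*n + 4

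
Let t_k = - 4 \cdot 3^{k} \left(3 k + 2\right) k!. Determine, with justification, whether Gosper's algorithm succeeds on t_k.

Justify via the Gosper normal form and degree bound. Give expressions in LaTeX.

Ratio r(k) = 3*(k + 1)*(3*k + 5)/(3*k + 2).
A = 3*k + 3, B = 1, C = k + 2/3.
Key eq: (3*k + 3)·f(k+1) = (1)·f(k) + (k + 2/3).
Degrees (1,0,1) ⇒ d ≤ 0.
Coefficient equations give f(k) = 1/3.
So s_k = (B(k−1)f/C)·t_k = (1/(3*k + 2))·t_k = -4*3**k*factorial(k).
Check: Δs_k = -4*3**k*(3*k + 2)*factorial(k). ✓

Yes. s_k = - 4 \cdot 3^{k} k!.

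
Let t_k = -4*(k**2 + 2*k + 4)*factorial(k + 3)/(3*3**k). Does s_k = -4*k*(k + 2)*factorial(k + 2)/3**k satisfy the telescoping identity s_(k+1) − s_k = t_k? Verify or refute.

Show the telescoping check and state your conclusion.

Invalid: residual 4*(k**2 + k + 3)*factorial(k + 2)/(3*3**k) ≠ 0.

s_(k+1) = -4*(k + 1)*(k + 3)*factorial(k + 3)/(3*3**k)
s_(k+1) − s_k = -4*(k**3 + 4*k**2 + 9*k + 9)*factorial(k + 2)/(3*3**k)
(s_(k+1) − s_k) − t_k = 4*(k**2 + k + 3)*factorial(k + 2)/(3*3**k)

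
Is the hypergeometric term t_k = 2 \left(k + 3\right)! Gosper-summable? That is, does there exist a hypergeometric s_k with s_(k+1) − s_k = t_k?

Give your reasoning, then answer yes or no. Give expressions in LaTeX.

No — key equation has no polynomial f.

The ratio is k + 4.
Factor: A=k + 4; B=1; C=1.
Set up (k + 4)·f(k+1) − (1)·f(k) − (1) = 0.
deg f ≤ -1 (via 1,0,0).
Negative degree bound (-1): no f exists, t_k not Gosper-summable.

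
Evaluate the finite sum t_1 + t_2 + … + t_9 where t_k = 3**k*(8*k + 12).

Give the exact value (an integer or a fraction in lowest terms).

Σ = 2361948

t_(k+1)/t_k = 3*(2*k + 5)/(2*k + 3).
Normal form (A,B,C) = (3, 1, k + 3/2).
Key eq: (3)·f(k+1) = (1)·f(k) + (k + 3/2).
Bound: deg f ≤ 1.
Solve for f: f(k) = k/2 (degree 1 ≤ 1).
Certificate R = B(k−1)f/C = k/(2*k + 3) gives s_k = 4*3**k*k.
Δs = 3**k*(8*k + 12), as required.
Telescoping: Σ = s_(10) − s_(1) = 2361960 − (12) = 2361948.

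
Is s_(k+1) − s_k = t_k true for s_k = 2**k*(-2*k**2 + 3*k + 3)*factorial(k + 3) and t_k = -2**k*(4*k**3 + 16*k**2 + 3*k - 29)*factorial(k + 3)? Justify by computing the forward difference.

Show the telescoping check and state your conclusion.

s_(k+1) = -2**(k + 1)*(2*k**2 + k - 4)*factorial(k + 4)
s_(k+1) − s_k = -2**k*(4*k**3 + 16*k**2 + 3*k - 29)*factorial(k + 3)
(s_(k+1) − s_k) − t_k = 0

Valid — Δs_k = t_k.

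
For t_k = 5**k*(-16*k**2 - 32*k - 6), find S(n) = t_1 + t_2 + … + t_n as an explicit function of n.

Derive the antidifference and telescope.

r(k) = 5*(8*k**2 + 32*k + 27)/(8*k**2 + 16*k + 3) after simplifying.
A = 5, B = 1, C = k**2 + 2*k + 3/8.
Need (5)·f(k+1) − (1)·f(k) = k**2 + 2*k + 3/8.
deg f ≤ 2 (via 0,0,2).
Solve for f: f(k) = (4*k**2 - 2*k - 1)/16 (degree 2 ≤ 2).
R(k) = B(k−1)·f(k)/C(k) = (4*k**2 - 2*k - 1)/(2*(8*k**2 + 16*k + 3)); s_k = R·t_k = 5**k*(-4*k**2 + 2*k + 1).
Verify: 5**k*(-16*k**2 - 32*k - 6) matches t_k.
Σ_(k=1)^n t_k = s_(n+1) − s_(1) = (5**(n + 1)*(-4*n**2 - 6*n - 1)) − (-5), i.e. -20*5**n*n**2 - 30*5**n*n - 5*5**n + 5.

S(n) = -20*5**n*n**2 - 30*5**n*n - 5*5**n + 5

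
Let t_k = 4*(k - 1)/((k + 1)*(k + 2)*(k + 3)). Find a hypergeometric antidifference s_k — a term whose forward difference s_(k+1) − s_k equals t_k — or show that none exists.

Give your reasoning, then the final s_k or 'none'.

s_k = -4*k/((k + 1)*(k + 2))

t_(k+1)/t_k = k*(k + 1)/((k - 1)*(k + 4)).
A = k + 1, B = k + 4, C = k - 1.
Set up (k + 1)·f(k+1) − (k + 3)·f(k) − (k - 1) = 0.
d = 2 from the (1,1,1) case.
Solve for f: f(k) = -k (degree 1 ≤ 2).
So s_k = (B(k−1)f/C)·t_k = (-k*(k + 3)/(k - 1))·t_k = -4*k/((k + 1)*(k + 2)).
Verify: 4*(k - 1)/(k**3 + 6*k**2 + 11*k + 6) matches t_k.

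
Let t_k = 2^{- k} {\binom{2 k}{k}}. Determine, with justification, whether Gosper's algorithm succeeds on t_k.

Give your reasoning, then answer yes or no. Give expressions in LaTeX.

No — t_k has no hypergeometric antidifference.

r(k) = (2*k + 1)/(k + 1) after simplifying.
Gosper form: A/B · C(k+1)/C(k) with A=2*k + 1, B=k + 1, C=1.
Set up (2*k + 1)·f(k+1) − (k)·f(k) − (1) = 0.
Bound: deg f ≤ -1.
deg f ≤ -1 is impossible — no certificate.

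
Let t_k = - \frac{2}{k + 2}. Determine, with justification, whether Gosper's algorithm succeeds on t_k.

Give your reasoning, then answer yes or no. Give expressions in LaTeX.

Step 1: r(k) = (k + 2)/(k + 3).
Take A(k)=k + 2, B(k)=k + 3, C(k)=1.
f must satisfy (k + 2)·f(k+1) − (k + 2)·f(k) = 1.
Bound: deg f ≤ 0.
Put f(k) = c0: A·f(k+1) − B(k−1)·f(k) − C = -1; need -1 = 0 — inconsistent ⇒ no f, not summable.

No — t_k has no hypergeometric antidifference.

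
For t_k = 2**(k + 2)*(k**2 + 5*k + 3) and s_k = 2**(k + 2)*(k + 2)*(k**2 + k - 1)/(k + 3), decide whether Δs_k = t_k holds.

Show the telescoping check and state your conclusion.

Invalid: residual 2**(k + 2)*(-k**3 - 7*k**2 - 17*k - 10)/(k**2 + 7*k + 12) ≠ 0.

s_(k+1) = 2**(k + 3)*(k + 3)*(k + (k + 1)**2)/(k + 4)
s_(k+1) − s_k = 2**(k + 2)*(k**4 + 11*k**3 + 43*k**2 + 64*k + 26)/(k**2 + 7*k + 12)
(s_(k+1) − s_k) − t_k = 2**(k + 2)*(-k**3 - 7*k**2 - 17*k - 10)/(k**2 + 7*k + 12)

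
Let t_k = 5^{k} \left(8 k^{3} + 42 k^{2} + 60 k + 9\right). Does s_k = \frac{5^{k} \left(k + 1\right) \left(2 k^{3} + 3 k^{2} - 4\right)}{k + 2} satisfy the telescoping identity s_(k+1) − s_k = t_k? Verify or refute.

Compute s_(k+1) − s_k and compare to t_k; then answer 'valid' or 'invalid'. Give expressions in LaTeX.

Invalid: residual \frac{5^{k} \left(- 8 k^{4} - 56 k^{3} - 141 k^{2} - 129 k - 22\right)}{k^{2} + 5 k + 6} ≠ 0.

s_(k+1) = 5**(k + 1)*(k + 2)*(2*(k + 1)**3 + 3*(k + 1)**2 - 4)/(k + 3)
s_(k+1) − s_k = 5**k*(8*k**5 + 74*k**4 + 262*k**3 + 420*k**2 + 276*k + 32)/(k**2 + 5*k + 6)
(s_(k+1) − s_k) − t_k = 5**k*(-8*k**4 - 56*k**3 - 141*k**2 - 129*k - 22)/(k**2 + 5*k + 6)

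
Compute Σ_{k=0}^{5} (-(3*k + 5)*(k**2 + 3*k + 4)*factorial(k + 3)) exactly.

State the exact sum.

t_(k+1)/t_k = (k + 4)*(3*k + 8)*(3*k + (k + 1)**2 + 7)/((3*k + 5)*(k**2 + 3*k + 4)).
Take A(k)=k + 4, B(k)=1, C(k)=k**3 + 14*k**2/3 + 9*k + 20/3.
Solve (k + 4)·f(k+1) − (1)·f(k) = k**3 + 14*k**2/3 + 9*k + 20/3.
d = 2 from the (1,0,3) case.
Solve for f: f(k) = (3*k**2 - k + 4)/3 (degree 2 ≤ 2).
So s_k = (B(k−1)f/C)·t_k = ((3*k**2 - k + 4)/((3*k + 5)*(k**2 + 3*k + 4)))·t_k = -(3*k**2 - k + 4)*factorial(k + 3).
Verify: -(3*k + 5)*(k**2 + 3*k + 4)*factorial(k + 3) matches t_k.
Σ_(k=0)^(5) t_k = s_(6) − s_(0) = -38465280 − (-24) = -38465256.

Σ = -38465256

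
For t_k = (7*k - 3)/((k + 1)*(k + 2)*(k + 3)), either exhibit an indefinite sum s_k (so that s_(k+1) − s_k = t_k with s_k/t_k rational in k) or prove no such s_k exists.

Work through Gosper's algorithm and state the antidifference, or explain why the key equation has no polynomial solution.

s_k = k*(k - 4)/((k + 1)*(k + 2))

The ratio is (k + 1)*(7*k + 4)/((k + 4)*(7*k - 3)).
So A=k + 1 and B=k + 4, with C=k - 3/7.
Key eq: (k + 1)·f(k+1) = (k + 3)·f(k) + (k - 3/7).
Bound: deg f ≤ 2.
Coefficient equations give f(k) = k*(k - 4)/7.
R(k) = B(k−1)·f(k)/C(k) = k*(k - 4)*(k + 3)/(7*k - 3); s_k = R·t_k = k*(k - 4)/((k + 1)*(k + 2)).
s_(k+1) − s_k = (7*k - 3)/(k**3 + 6*k**2 + 11*k + 6) = t_k.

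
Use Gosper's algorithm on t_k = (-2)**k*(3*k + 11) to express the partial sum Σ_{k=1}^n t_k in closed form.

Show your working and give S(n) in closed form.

S(n) = 2*(-2)**n*n + 8*(-2)**n - 8

Step 1: r(k) = 2*(-3*k - 14)/(3*k + 11).
Normal form (A,B,C) = (-2, 1, k + 11/3).
Set up (-2)·f(k+1) − (1)·f(k) − (k + 11/3) = 0.
Bound: deg f ≤ 1.
Solve for f: f(k) = -(k + 3)/3 (degree 1 ≤ 1).
R(k) = B(k−1)·f(k)/C(k) = -(k + 3)/(3*k + 11); s_k = R·t_k = (-2)**k*(-k - 3).
Verify: (-2)**k*(3*k + 11) matches t_k.
Evaluate: s_(n+1) = 2*(-2)**n*(n + 4); subtract s_(1) = 8 ⇒ S(n) = 2*(-2)**n*n + 8*(-2)**n - 8.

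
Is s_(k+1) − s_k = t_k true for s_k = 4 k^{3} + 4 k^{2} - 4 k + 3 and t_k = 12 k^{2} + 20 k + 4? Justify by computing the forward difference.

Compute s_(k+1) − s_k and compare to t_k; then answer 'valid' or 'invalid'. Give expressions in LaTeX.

valid (s_(k+1) − s_k reduces to t_k)

s_(k+1) = 4*k**3 + 16*k**2 + 16*k + 7
s_(k+1) − s_k = 12*k**2 + 20*k + 4
(s_(k+1) − s_k) − t_k = 0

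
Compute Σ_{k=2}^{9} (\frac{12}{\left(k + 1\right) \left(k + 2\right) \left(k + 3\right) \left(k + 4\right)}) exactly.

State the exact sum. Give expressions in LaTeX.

Step 1: r(k) = (k + 1)/(k + 5).
Take A(k)=k + 1, B(k)=k + 5, C(k)=1.
Solve (k + 1)·f(k+1) − (k + 4)·f(k) = 1.
Degrees (1,1,0) ⇒ d ≤ 3.
Coefficient equations give f(k) = k*(k**2 + 6*k + 11)/18.
So s_k = (B(k−1)f/C)·t_k = (k*(k + 4)*(k**2 + 6*k + 11)/18)·t_k = 2*k*(k**2 + 6*k + 11)/(3*(k + 1)*(k + 2)*(k + 3)).
Δs = 12/(k**4 + 10*k**3 + 35*k**2 + 50*k + 24), as required.
Σ_(k=2)^(9) t_k = s_(10) − s_(2) = 95/143 − (3/5) = 46/715.

Σ = 46/715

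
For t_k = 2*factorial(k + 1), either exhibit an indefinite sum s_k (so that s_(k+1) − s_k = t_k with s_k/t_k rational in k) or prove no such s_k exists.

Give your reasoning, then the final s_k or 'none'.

no hypergeometric antidifference exists

r(k) = k + 2 after simplifying.
Factor: A=k + 2; B=1; C=1.
Solve (k + 2)·f(k+1) − (1)·f(k) = 1.
Bound: deg f ≤ -1.
Bound -1 < 0, so the key equation has no polynomial solution.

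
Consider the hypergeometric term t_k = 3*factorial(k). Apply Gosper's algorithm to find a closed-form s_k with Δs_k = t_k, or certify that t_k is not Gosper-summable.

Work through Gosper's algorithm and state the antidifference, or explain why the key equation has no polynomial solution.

The ratio is k + 1.
A = k + 1, B = 1, C = 1.
f must satisfy (k + 1)·f(k+1) − (1)·f(k) = 1.
From deg A=1, deg B=0, deg C=0: d=-1.
Negative degree bound (-1): no f exists, t_k not Gosper-summable.

no hypergeometric antidifference exists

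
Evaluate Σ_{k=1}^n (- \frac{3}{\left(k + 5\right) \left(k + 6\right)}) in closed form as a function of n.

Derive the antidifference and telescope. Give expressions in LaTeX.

S(n) = - \frac{n}{2 n + 12}

Ratio r(k) = (k + 5)/(k + 7).
Factor: A=k + 5; B=k + 7; C=1.
f must satisfy (k + 5)·f(k+1) − (k + 6)·f(k) = 1.
deg f ≤ 1 (via 1,1,0).
A polynomial solution: f(k) = k/5.
So s_k = (B(k−1)f/C)·t_k = (k*(k + 6)/5)·t_k = -3*k/(5*k + 25).
s_(k+1) − s_k = -3/(k**2 + 11*k + 30) = t_k.
Σ_(k=1)^n t_k = s_(n+1) − s_(1) = (3*(-n - 1)/(5*(n + 6))) − (-1/10), i.e. -n/(2*n + 12).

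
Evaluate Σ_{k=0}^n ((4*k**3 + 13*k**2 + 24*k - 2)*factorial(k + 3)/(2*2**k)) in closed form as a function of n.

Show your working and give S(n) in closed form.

S(n) = 18 + 2*n**2*factorial(n + 4)/2**n + 5*n*factorial(n + 4)/(2*2**n) - factorial(n + 4)/2**n

r(k) = (4*k**4 + 41*k**3 + 162*k**2 + 287*k + 156)/(2*(4*k**3 + 13*k**2 + 24*k - 2)) after simplifying.
Gosper form: A/B · C(k+1)/C(k) with A=k/2 + 2, B=1, C=k**3 + 13*k**2/4 + 6*k - 1/2.
Need (k/2 + 2)·f(k+1) − (1)·f(k) = k**3 + 13*k**2/4 + 6*k - 1/2.
d = 2 from the (1,0,3) case.
Solving with deg f ≤ 2: f(k) = (4*k**2 - 3*k - 3)/2.
Certificate R = B(k−1)f/C = 2*(4*k**2 - 3*k - 3)/(4*k**3 + 13*k**2 + 24*k - 2) gives s_k = (4*k**2 - 3*k - 3)*factorial(k + 3)/2**k.
Δs = (4*k**3 + 13*k**2 + 24*k - 2)*factorial(k + 3)/(2*2**k), as required.
s_(n+1) = 2**(-n - 1)*(4*n**2 + 5*n - 2)*factorial(n + 4) and s_(0) = -18, so S(n) = 18 + 2*n**2*factorial(n + 4)/2**n + 5*n*factorial(n + 4)/(2*2**n) - factorial(n + 4)/2**n.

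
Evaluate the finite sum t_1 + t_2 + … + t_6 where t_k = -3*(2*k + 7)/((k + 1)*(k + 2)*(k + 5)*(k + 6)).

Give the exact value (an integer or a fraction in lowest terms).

Σ = -7/32

Ratio r(k) = (k + 1)*(k + 5)*(2*k + 9)/((k + 3)*(k + 7)*(2*k + 7)).
Factor: A=k + 1; B=k + 7; C=k**3 + 21*k**2/2 + 73*k/2 + 42.
Solve (k + 1)·f(k+1) − (k + 6)·f(k) = k**3 + 21*k**2/2 + 73*k/2 + 42.
Degrees (1,1,3) ⇒ d ≤ 5.
Solving with deg f ≤ 5: f(k) = k*(k + 2)*(k + 3)*(k + 4)*(k + 6)/10.
R(k) = B(k−1)·f(k)/C(k) = k*(k + 2)*(k + 6)**2/(5*(2*k + 7)); s_k = R·t_k = 3*k*(-k - 6)/(5*(k**2 + 6*k + 5)).
Verify: 3*(-2*k - 7)/(k**4 + 14*k**3 + 65*k**2 + 112*k + 60) matches t_k.
Evaluate s at k=7 and k=1: -91/160 and -7/20; difference -7/32.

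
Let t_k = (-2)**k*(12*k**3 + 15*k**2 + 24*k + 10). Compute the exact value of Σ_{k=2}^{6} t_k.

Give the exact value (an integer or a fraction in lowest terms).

Σ = 160496

The ratio is 2*(-12*k**3 - 51*k**2 - 90*k - 61)/(12*k**3 + 15*k**2 + 24*k + 10).
Take A(k)=-2, B(k)=1, C(k)=k**3 + 5*k**2/4 + 2*k + 5/6.
Key eq: (-2)·f(k+1) = (1)·f(k) + (k**3 + 5*k**2/4 + 2*k + 5/6).
From deg A=0, deg B=0, deg C=3: d=3.
Solving with deg f ≤ 3: f(k) = -k*(4*k**2 - 3*k + 4)/12.
Certificate R = B(k−1)f/C = -k*(4*k**2 - 3*k + 4)/(12*k**3 + 15*k**2 + 24*k + 10) gives s_k = (-2)**k*k*(-4*k**2 + 3*k - 4).
Δs = (-2)**k*(12*k**3 + 15*k**2 + 24*k + 10), as required.
Evaluate s at k=7 and k=2: 160384 and -112; difference 160496.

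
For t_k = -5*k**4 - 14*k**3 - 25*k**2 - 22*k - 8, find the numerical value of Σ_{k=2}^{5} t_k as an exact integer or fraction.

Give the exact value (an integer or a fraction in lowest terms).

Σ = -9716

Compute t_(k+1)/t_k: get (5*k**4 + 34*k**3 + 97*k**2 + 134*k + 74)/(5*k**4 + 14*k**3 + 25*k**2 + 22*k + 8).
Gosper form: A/B · C(k+1)/C(k) with A=1, B=1, C=k**4 + 14*k**3/5 + 5*k**2 + 22*k/5 + 8/5.
Solve (1)·f(k+1) − (1)·f(k) = k**4 + 14*k**3/5 + 5*k**2 + 22*k/5 + 8/5.
Degrees (0,0,4) ⇒ d ≤ 5.
Match coefficients ⇒ f(k) = k*(k**4 + k**3 + 3*k**2 + 2*k + 1)/5.
Certificate R = B(k−1)f/C = k*(k**4 + k**3 + 3*k**2 + 2*k + 1)/(5*k**4 + 14*k**3 + 25*k**2 + 22*k + 8) gives s_k = k*(-k**4 - k**3 - 3*k**2 - 2*k - 1).
Check: Δs_k = -5*k**4 - 14*k**3 - 25*k**2 - 22*k - 8. ✓
Evaluate s at k=6 and k=2: -9798 and -82; difference -9716.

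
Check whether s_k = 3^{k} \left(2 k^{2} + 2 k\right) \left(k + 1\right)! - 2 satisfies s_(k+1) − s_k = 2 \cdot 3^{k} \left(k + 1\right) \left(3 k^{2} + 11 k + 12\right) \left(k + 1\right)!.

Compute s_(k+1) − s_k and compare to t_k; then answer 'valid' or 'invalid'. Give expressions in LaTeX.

Valid: the claim telescopes to t_k.

s_(k+1) = 3**(k + 1)*(2*k + 2*(k + 1)**2 + 2)*factorial(k + 2) - 2
s_(k+1) − s_k = 2*3**k*(k + 1)*(3*k**2 + 11*k + 12)*factorial(k + 1)
(s_(k+1) − s_k) − t_k = 0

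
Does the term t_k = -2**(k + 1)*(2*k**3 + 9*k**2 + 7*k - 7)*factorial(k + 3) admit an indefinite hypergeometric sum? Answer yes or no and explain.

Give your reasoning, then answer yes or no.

Yes. s_k = 2**(k + 1)*(-k**2 + k + 1)*factorial(k + 3).

Compute t_(k+1)/t_k: get 2*(2*k**4 + 23*k**3 + 91*k**2 + 135*k + 44)/(2*k**3 + 9*k**2 + 7*k - 7).
Gosper form: A/B · C(k+1)/C(k) with A=2*k + 8, B=1, C=k**3 + 9*k**2/2 + 7*k/2 - 7/2.
Solve (2*k + 8)·f(k+1) − (1)·f(k) = k**3 + 9*k**2/2 + 7*k/2 - 7/2.
d = 2 from the (1,0,3) case.
Coefficient equations give f(k) = (k**2 - k - 1)/2.
Certificate R = B(k−1)f/C = (k**2 - k - 1)/(2*k**3 + 9*k**2 + 7*k - 7) gives s_k = 2**(k + 1)*(-k**2 + k + 1)*factorial(k + 3).
Δs = -2**(k + 1)*(2*k**3 + 9*k**2 + 7*k - 7)*factorial(k + 3), as required.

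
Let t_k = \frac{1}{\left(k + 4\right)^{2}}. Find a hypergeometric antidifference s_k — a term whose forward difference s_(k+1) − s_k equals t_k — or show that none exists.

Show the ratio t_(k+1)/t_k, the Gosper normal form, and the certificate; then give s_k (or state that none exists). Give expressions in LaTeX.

Compute t_(k+1)/t_k: get (k + 4)**2/(k + 5)**2.
So A=k**2 + 8*k + 16 and B=k**2 + 10*k + 25, with C=1.
f must satisfy (k**2 + 8*k + 16)·f(k+1) − (k**2 + 8*k + 16)·f(k) = 1.
Degrees (2,2,0) ⇒ d ≤ 0.
f = c0 ⇒ A·f(k+1) − B(k−1)·f(k) − C = -1. The system {-1 = 0} is inconsistent; no antidifference.

not Gosper-summable; s_k does not exist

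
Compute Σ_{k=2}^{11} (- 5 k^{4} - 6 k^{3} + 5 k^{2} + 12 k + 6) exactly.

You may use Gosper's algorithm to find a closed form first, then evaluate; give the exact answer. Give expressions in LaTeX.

Σ = -222630

Ratio r(k) = (5*k**4 + 26*k**3 + 43*k**2 + 16*k - 12)/(5*k**4 + 6*k**3 - 5*k**2 - 12*k - 6).
Take A(k)=1, B(k)=1, C(k)=k**4 + 6*k**3/5 - k**2 - 12*k/5 - 6/5.
Need (1)·f(k+1) − (1)·f(k) = k**4 + 6*k**3/5 - k**2 - 12*k/5 - 6/5.
deg f ≤ 5 (via 0,0,4).
A polynomial solution: f(k) = k*(k + 1)*(k**3 - 2*k**2 - k - 1)/5.
Certificate R = B(k−1)f/C = k*(k**3 - 2*k**2 - k - 1)/(5*k**3 + k**2 - 6*k - 6) gives s_k = k*(-k**4 + k**3 + 3*k**2 + 2*k + 1).
Check: Δs_k = -5*k**4 - 6*k**3 + 5*k**2 + 12*k + 6. ✓
Telescoping: Σ = s_(12) − s_(2) = -222612 − (18) = -222630.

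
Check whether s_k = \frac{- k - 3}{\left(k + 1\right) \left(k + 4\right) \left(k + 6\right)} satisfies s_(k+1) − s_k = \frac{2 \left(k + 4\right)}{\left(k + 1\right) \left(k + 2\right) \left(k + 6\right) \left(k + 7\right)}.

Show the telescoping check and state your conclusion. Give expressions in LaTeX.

Invalid: residual \frac{- 3 k^{2} - 25 k - 46}{k^{6} + 25 k^{5} + 247 k^{4} + 1219 k^{3} + 3112 k^{2} + 3796 k + 1680} ≠ 0.

s_(k+1) = (-k - 4)/((k + 2)*(k + 5)*(k + 7))
s_(k+1) − s_k = (2*k**3 + 23*k**2 + 87*k + 114)/(k**6 + 25*k**5 + 247*k**4 + 1219*k**3 + 3112*k**2 + 3796*k + 1680)
(s_(k+1) − s_k) − t_k = (-3*k**2 - 25*k - 46)/(k**6 + 25*k**5 + 247*k**4 + 1219*k**3 + 3112*k**2 + 3796*k + 1680)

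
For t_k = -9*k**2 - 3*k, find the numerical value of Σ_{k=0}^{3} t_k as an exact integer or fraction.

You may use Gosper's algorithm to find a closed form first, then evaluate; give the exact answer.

t_(k+1)/t_k = (k + 3*(k + 1)**2 + 1)/(k*(3*k + 1)).
Gosper form: A/B · C(k+1)/C(k) with A=1, B=1, C=k**2 + k/3.
f must satisfy (1)·f(k+1) − (1)·f(k) = k**2 + k/3.
deg f ≤ 3 (via 0,0,2).
Solving with deg f ≤ 3: f(k) = k**2*(k - 1)/3.
Get s_k = R·t_k = 3*k**2*(1 - k) with R(k) = B(k−1)f(k)/C(k) = k*(k - 1)/(3*k + 1).
s_(k+1) − s_k = 3*k*(-3*k - 1) = t_k.
Evaluate s at k=4 and k=0: -144 and 0; difference -144.

Σ = -144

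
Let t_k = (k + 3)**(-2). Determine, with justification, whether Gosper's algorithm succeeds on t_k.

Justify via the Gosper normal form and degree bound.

No — key equation has no polynomial f.

r(k) = (k + 3)**2/(k + 4)**2 after simplifying.
A = k**2 + 6*k + 9, B = k**2 + 8*k + 16, C = 1.
Need (k**2 + 6*k + 9)·f(k+1) − (k**2 + 6*k + 9)·f(k) = 1.
deg f ≤ 0 (via 2,2,0).
Put f(k) = c0: A·f(k+1) − B(k−1)·f(k) − C = -1; need -1 = 0 — inconsistent ⇒ no f, not summable.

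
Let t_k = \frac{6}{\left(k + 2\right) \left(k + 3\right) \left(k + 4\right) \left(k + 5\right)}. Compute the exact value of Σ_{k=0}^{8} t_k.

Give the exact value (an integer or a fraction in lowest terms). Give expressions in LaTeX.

Compute t_(k+1)/t_k: get (k + 2)/(k + 6).
Gosper form: A/B · C(k+1)/C(k) with A=k + 2, B=k + 6, C=1.
Need (k + 2)·f(k+1) − (k + 5)·f(k) = 1.
d = 3 from the (1,1,0) case.
A polynomial solution: f(k) = k*(k**2 + 9*k + 26)/72.
Get s_k = R·t_k = k*(k**2 + 9*k + 26)/(12*(k + 2)*(k + 3)*(k + 4)) with R(k) = B(k−1)f(k)/C(k) = k*(k + 5)*(k**2 + 9*k + 26)/72.
Verify: 6/(k**4 + 14*k**3 + 71*k**2 + 154*k + 120) matches t_k.
Sum = s_(9) − s_(0); s_(9) = 47/572, s_(0) = 0 ⇒ 47/572.

Σ = 47/572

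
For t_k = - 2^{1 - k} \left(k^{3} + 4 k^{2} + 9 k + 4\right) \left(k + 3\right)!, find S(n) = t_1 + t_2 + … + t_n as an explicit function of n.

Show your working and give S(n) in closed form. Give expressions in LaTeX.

S(n) = 48 - 2 \cdot 2^{- n} n^{2} \left(n + 4\right)! - 4 \cdot 2^{- n} n \left(n + 4\right)! - 2 \cdot 2^{- n} \left(n + 4\right)!

The ratio is (k**4 + 11*k**3 + 48*k**2 + 98*k + 72)/(2*(k**3 + 4*k**2 + 9*k + 4)).
Factor: A=k/2 + 2; B=1; C=k**3 + 4*k**2 + 9*k + 4.
Need (k/2 + 2)·f(k+1) − (1)·f(k) = k**3 + 4*k**2 + 9*k + 4.
d = 2 from the (1,0,3) case.
A polynomial solution: f(k) = 2*k**2.
Certificate R = B(k−1)f/C = 2*k**2/(k**3 + 4*k**2 + 9*k + 4) gives s_k = -2**(2 - k)*k**2*factorial(k + 3).
Verify: -2**(1 - k)*(k**3 + 4*k**2 + 9*k + 4)*factorial(k + 3) matches t_k.
Telescope: S(n) = s_(n+1) − s_(1) = -2**(1 - n)*(n + 1)**2*factorial(n + 4) − (-48) = 48 - 2*n**2*factorial(n + 4)/2**n - 4*n*factorial(n + 4)/2**n - 2*factorial(n + 4)/2**n.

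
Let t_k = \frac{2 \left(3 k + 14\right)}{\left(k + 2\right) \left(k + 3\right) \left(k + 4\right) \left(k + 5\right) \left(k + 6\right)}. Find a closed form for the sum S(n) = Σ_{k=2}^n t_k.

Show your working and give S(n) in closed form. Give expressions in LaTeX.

S(n) = \frac{n^{3} + 13 n^{2} + 54 n - 68}{70 \left(n^{3} + 13 n^{2} + 54 n + 72\right)}

r(k) = (k + 2)*(3*k + 17)/((k + 7)*(3*k + 14)) after simplifying.
So A=k + 2 and B=k + 7, with C=k + 14/3.
Need (k + 2)·f(k+1) − (k + 6)·f(k) = k + 14/3.
deg f ≤ 4 (via 1,1,1).
Solving with deg f ≤ 4: f(k) = k*(k + 4)*(k**2 + 10*k + 31)/90.
Then R = B(k−1)f/C = k*(k + 4)*(k + 6)*(k**2 + 10*k + 31)/(30*(3*k + 14)), so s_k = R(k)·t_k = k*(k**2 + 10*k + 31)/(15*(k**3 + 10*k**2 + 31*k + 30)).
Verify: 2*(3*k + 14)/(k**5 + 20*k**4 + 155*k**3 + 580*k**2 + 1044*k + 720) matches t_k.
Telescope: S(n) = s_(n+1) − s_(2) = (n**3 + 13*n**2 + 54*n + 42)/(15*(n**3 + 13*n**2 + 54*n + 72)) − (11/210) = (n**3 + 13*n**2 + 54*n - 68)/(70*(n**3 + 13*n**2 + 54*n + 72)).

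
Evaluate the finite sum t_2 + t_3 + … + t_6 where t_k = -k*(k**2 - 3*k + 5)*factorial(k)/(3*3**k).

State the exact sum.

Σ = -566/9

Compute t_(k+1)/t_k: get (k + 1)**2*(-3*k + (k + 1)**2 + 2)/(3*k*(k**2 - 3*k + 5)).
A = k/3 + 1/3, B = 1, C = k**3 - 3*k**2 + 5*k.
f must satisfy (k/3 + 1/3)·f(k+1) − (1)·f(k) = k**3 - 3*k**2 + 5*k.
deg f ≤ 2 (via 1,0,3).
Coefficient equations give f(k) = 3*(k**2 - 3*k - 1).
Certificate R = B(k−1)f/C = 3*(k**2 - 3*k - 1)/(k*(k**2 - 3*k + 5)) gives s_k = (-k**2 + 3*k + 1)*factorial(k)/3**k.
Check: Δs_k = -k*(k**2 - 3*k + 5)*factorial(k)/(3*3**k). ✓
Σ_(k=2)^(6) t_k = s_(7) − s_(2) = -560/9 − (2/3) = -566/9.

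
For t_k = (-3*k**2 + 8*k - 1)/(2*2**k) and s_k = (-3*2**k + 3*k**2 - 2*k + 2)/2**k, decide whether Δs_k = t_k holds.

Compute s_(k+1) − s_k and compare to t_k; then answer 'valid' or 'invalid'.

s_(k+1) = -3 - k/2**k + 3*(k + 1)**2/(2*2**k)
s_(k+1) − s_k = (-3*k**2 + 8*k - 1)/(2*2**k)
(s_(k+1) − s_k) − t_k = 0

valid; difference matches t_k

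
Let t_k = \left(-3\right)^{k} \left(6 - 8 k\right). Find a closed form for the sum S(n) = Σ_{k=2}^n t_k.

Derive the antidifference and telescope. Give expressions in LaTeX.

S(n) = - 6 \left(-3\right)^{n} n + 3 \left(-3\right)^{n} - 9

t_(k+1)/t_k = 3*(-4*k - 1)/(4*k - 3).
A = -3, B = 1, C = k - 3/4.
Set up (-3)·f(k+1) − (1)·f(k) − (k - 3/4) = 0.
Bound: deg f ≤ 1.
Solving with deg f ≤ 1: f(k) = -(2*k - 3)/8.
R(k) = B(k−1)·f(k)/C(k) = -(2*k - 3)/(2*(4*k - 3)); s_k = R·t_k = (-3)**k*(2*k - 3).
Check: Δs_k = (-3)**k*(6 - 8*k). ✓
s_(n+1) = (-3)**(n + 1)*(2*n - 1) and s_(2) = 9, so S(n) = -6*(-3)**n*n + 3*(-3)**n - 9.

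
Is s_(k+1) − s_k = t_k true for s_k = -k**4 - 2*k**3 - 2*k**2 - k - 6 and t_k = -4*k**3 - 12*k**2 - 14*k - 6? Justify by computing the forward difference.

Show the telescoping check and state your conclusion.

Valid: the claim telescopes to t_k.

s_(k+1) = -k**4 - 6*k**3 - 14*k**2 - 15*k - 12
s_(k+1) − s_k = -4*k**3 - 12*k**2 - 14*k - 6
(s_(k+1) − s_k) − t_k = 0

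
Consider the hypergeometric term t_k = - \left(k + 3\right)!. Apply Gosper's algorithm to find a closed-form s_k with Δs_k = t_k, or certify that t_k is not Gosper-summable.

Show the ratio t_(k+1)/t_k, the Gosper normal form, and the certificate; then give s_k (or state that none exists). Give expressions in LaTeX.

The ratio is k + 4.
Gosper form: A/B · C(k+1)/C(k) with A=k + 4, B=1, C=1.
Key eq: (k + 4)·f(k+1) = (1)·f(k) + (1).
Bound: deg f ≤ -1.
Bound -1 < 0, so the key equation has no polynomial solution.

none — t_k is not Gosper-summable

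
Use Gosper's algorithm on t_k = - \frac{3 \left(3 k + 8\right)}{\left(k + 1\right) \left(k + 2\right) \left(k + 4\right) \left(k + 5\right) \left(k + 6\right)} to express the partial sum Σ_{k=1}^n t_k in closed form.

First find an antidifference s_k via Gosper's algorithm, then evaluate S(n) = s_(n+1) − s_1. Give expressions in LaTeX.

Ratio r(k) = (k + 1)*(k + 4)*(3*k + 11)/((k + 3)*(k + 7)*(3*k + 8)).
Factor: A=k + 1; B=k + 7; C=k**2 + 17*k/3 + 8.
Set up (k + 1)·f(k+1) − (k + 6)·f(k) − (k**2 + 17*k/3 + 8) = 0.
Bound: deg f ≤ 5.
Match coefficients ⇒ f(k) = k*(k + 2)*(k + 3)*(k**2 + 10*k + 29)/60.
Certificate R = B(k−1)f/C = k*(k + 2)*(k + 6)*(k**2 + 10*k + 29)/(20*(3*k + 8)) gives s_k = 3*k*(-k**2 - 10*k - 29)/(20*(k**3 + 10*k**2 + 29*k + 20)).
Check: Δs_k = 3*(-3*k - 8)/(k**5 + 18*k**4 + 121*k**3 + 372*k**2 + 508*k + 240). ✓
Telescope: S(n) = s_(n+1) − s_(1) = 3*(-n**3 - 13*n**2 - 52*n - 40)/(20*(n**3 + 13*n**2 + 52*n + 60)) − (-1/10) = n*(-n**2 - 13*n - 52)/(20*(n**3 + 13*n**2 + 52*n + 60)).

S(n) = \frac{n \left(- n^{2} - 13 n - 52\right)}{20 \left(n^{3} + 13 n^{2} + 52 n + 60\right)}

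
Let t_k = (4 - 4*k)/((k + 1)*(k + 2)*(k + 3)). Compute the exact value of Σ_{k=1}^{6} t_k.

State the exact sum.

Step 1: r(k) = k*(k + 1)/((k - 1)*(k + 4)).
Take A(k)=k + 1, B(k)=k + 4, C(k)=k - 1.
Key eq: (k + 1)·f(k+1) = (k + 3)·f(k) + (k - 1).
Bound: deg f ≤ 2.
A polynomial solution: f(k) = -k.
So s_k = (B(k−1)f/C)·t_k = (-k*(k + 3)/(k - 1))·t_k = 4*k/((k + 1)*(k + 2)).
Verify: 4*(1 - k)/(k**3 + 6*k**2 + 11*k + 6) matches t_k.
Evaluate s at k=7 and k=1: 7/18 and 2/3; difference -5/18.

Σ = -5/18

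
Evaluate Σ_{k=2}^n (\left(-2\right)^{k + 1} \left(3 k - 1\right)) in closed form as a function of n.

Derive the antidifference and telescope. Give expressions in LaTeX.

S(n) = - 4 \left(-2\right)^{n} n - 8

t_(k+1)/t_k = 2*(-3*k - 2)/(3*k - 1).
A = -2, B = 1, C = k - 1/3.
Need (-2)·f(k+1) − (1)·f(k) = k - 1/3.
From deg A=0, deg B=0, deg C=1: d=1.
Solve for f: f(k) = -(k - 1)/3 (degree 1 ≤ 1).
R(k) = B(k−1)·f(k)/C(k) = -(k - 1)/(3*k - 1); s_k = R·t_k = (-2)**(k + 1)*(1 - k).
Verify: (-2)**(k + 1)*(3*k - 1) matches t_k.
Telescope: S(n) = s_(n+1) − s_(2) = -(-2)**(n + 2)*n − (8) = -4*(-2)**n*n - 8.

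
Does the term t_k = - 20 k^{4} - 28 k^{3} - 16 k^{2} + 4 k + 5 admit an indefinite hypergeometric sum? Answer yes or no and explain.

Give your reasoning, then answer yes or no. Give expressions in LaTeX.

Ratio r(k) = (20*k**4 + 108*k**3 + 220*k**2 + 192*k + 55)/(20*k**4 + 28*k**3 + 16*k**2 - 4*k - 5).
A = 1, B = 1, C = k**4 + 7*k**3/5 + 4*k**2/5 - k/5 - 1/4.
Key eq: (1)·f(k+1) = (1)·f(k) + (k**4 + 7*k**3/5 + 4*k**2/5 - k/5 - 1/4).
Bound: deg f ≤ 5.
Solve for f: f(k) = k*(4*k**4 - 3*k**3 - 2*k**2 - 3*k - 1)/20 (degree 5 ≤ 5).
R(k) = B(k−1)·f(k)/C(k) = k*(4*k**4 - 3*k**3 - 2*k**2 - 3*k - 1)/(20*k**4 + 28*k**3 + 16*k**2 - 4*k - 5); s_k = R·t_k = k*(-4*k**4 + 3*k**3 + 2*k**2 + 3*k + 1).
Δs = -20*k**4 - 28*k**3 - 16*k**2 + 4*k + 5, as required.

Yes. s_k = k \left(- 4 k^{4} + 3 k^{3} + 2 k^{2} + 3 k + 1\right).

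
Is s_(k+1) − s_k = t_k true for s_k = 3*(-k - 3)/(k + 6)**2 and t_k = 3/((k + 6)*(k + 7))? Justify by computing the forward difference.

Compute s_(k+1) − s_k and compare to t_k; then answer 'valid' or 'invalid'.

Invalid: residual 9*(-2*k - 13)/(k**4 + 26*k**3 + 253*k**2 + 1092*k + 1764) ≠ 0.

s_(k+1) = 3*(-k - 4)/(k + 7)**2
s_(k+1) − s_k = 3*(k**2 + 7*k + 3)/(k**4 + 26*k**3 + 253*k**2 + 1092*k + 1764)
(s_(k+1) − s_k) − t_k = 9*(-2*k - 13)/(k**4 + 26*k**3 + 253*k**2 + 1092*k + 1764)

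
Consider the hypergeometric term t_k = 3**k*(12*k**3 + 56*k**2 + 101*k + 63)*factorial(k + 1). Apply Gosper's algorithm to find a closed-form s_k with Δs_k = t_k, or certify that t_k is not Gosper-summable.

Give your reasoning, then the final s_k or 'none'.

The ratio is 3*(12*k**4 + 116*k**3 + 433*k**2 + 730*k + 464)/(12*k**3 + 56*k**2 + 101*k + 63).
Take A(k)=3*k + 6, B(k)=1, C(k)=k**3 + 14*k**2/3 + 101*k/12 + 21/4.
Set up (3*k + 6)·f(k+1) − (1)·f(k) − (k**3 + 14*k**2/3 + 101*k/12 + 21/4) = 0.
deg f ≤ 2 (via 1,0,3).
Solve for f: f(k) = (4*k**2 + 4*k + 3)/12 (degree 2 ≤ 2).
R(k) = B(k−1)·f(k)/C(k) = (4*k**2 + 4*k + 3)/(12*k**3 + 56*k**2 + 101*k + 63); s_k = R·t_k = 3**k*(4*k**2 + 4*k + 3)*factorial(k + 1).
Δs = 3**k*(12*k**3 + 56*k**2 + 101*k + 63)*factorial(k + 1), as required.

s_k = 3**k*(4*k**2 + 4*k + 3)*factorial(k + 1)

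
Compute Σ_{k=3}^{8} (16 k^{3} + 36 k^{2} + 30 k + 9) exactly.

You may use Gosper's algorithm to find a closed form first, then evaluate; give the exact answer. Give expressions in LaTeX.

t_(k+1)/t_k = (16*k**3 + 84*k**2 + 150*k + 91)/(16*k**3 + 36*k**2 + 30*k + 9).
Normal form (A,B,C) = (1, 1, k**3 + 9*k**2/4 + 15*k/8 + 9/16).
Need (1)·f(k+1) − (1)·f(k) = k**3 + 9*k**2/4 + 15*k/8 + 9/16.
Bound: deg f ≤ 4.
A polynomial solution: f(k) = k**2*(2*k + 1)**2/16.
So s_k = (B(k−1)f/C)·t_k = (k**2*(2*k + 1)**2/((4*k + 3)*(4*k**2 + 6*k + 3)))·t_k = k**2*(4*k**2 + 4*k + 1).
s_(k+1) − s_k = 16*k**3 + 36*k**2 + 30*k + 9 = t_k.
Evaluate s at k=9 and k=3: 29241 and 441; difference 28800.

Σ = 28800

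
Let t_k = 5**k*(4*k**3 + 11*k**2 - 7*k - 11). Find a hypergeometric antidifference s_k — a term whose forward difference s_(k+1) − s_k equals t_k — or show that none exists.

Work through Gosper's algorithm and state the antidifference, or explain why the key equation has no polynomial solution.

Step 1: r(k) = 5*(4*k**3 + 23*k**2 + 27*k - 3)/(4*k**3 + 11*k**2 - 7*k - 11).
Take A(k)=5, B(k)=1, C(k)=k**3 + 11*k**2/4 - 7*k/4 - 11/4.
Need (5)·f(k+1) − (1)·f(k) = k**3 + 11*k**2/4 - 7*k/4 - 11/4.
deg f ≤ 3 (via 0,0,3).
Match coefficients ⇒ f(k) = (k**3 - k**2 - 3*k + 1)/4.
R(k) = B(k−1)·f(k)/C(k) = (k**3 - k**2 - 3*k + 1)/(4*k**3 + 11*k**2 - 7*k - 11); s_k = R·t_k = 5**k*(k**3 - k**2 - 3*k + 1).
s_(k+1) − s_k = 5**k*(4*k**3 + 11*k**2 - 7*k - 11) = t_k.

s_k = 5**k*(k**3 - k**2 - 3*k + 1)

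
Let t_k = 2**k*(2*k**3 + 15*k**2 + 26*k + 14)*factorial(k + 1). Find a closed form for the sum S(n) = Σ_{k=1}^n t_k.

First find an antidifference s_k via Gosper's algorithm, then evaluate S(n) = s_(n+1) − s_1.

r(k) = 2*(2*k**4 + 25*k**3 + 104*k**2 + 181*k + 114)/(2*k**3 + 15*k**2 + 26*k + 14) after simplifying.
Gosper form: A/B · C(k+1)/C(k) with A=2*k + 4, B=1, C=k**3 + 15*k**2/2 + 13*k + 7.
Need (2*k + 4)·f(k+1) − (1)·f(k) = k**3 + 15*k**2/2 + 13*k + 7.
Bound: deg f ≤ 2.
Match coefficients ⇒ f(k) = (k**2 + 4*k - 2)/2.
So s_k = (B(k−1)f/C)·t_k = ((k**2 + 4*k - 2)/(2*k**3 + 15*k**2 + 26*k + 14))·t_k = 2**k*(k**2 + 4*k - 2)*factorial(k + 1).
Verify: 2**k*(2*k**3 + 15*k**2 + 26*k + 14)*factorial(k + 1) matches t_k.
Evaluate: s_(n+1) = 2**(n + 1)*(n**2 + 6*n + 3)*factorial(n + 2); subtract s_(1) = 12 ⇒ S(n) = 2*2**n*n**4*factorial(n) + 18*2**n*n**3*factorial(n) + 46*2**n*n**2*factorial(n) + 42*2**n*n*factorial(n) + 12*2**n*factorial(n) - 12.

S(n) = 2*2**n*n**4*factorial(n) + 18*2**n*n**3*factorial(n) + 46*2**n*n**2*factorial(n) + 42*2**n*n*factorial(n) + 12*2**n*factorial(n) - 12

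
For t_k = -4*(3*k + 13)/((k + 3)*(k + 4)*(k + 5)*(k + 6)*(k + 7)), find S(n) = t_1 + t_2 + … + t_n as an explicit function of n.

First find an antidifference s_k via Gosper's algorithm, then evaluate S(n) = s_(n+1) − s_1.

S(n) = n*(-n**2 - 17*n - 94)/(42*(n**3 + 17*n**2 + 94*n + 168))

t_(k+1)/t_k = (k + 3)*(3*k + 16)/((k + 8)*(3*k + 13)).
Take A(k)=k + 3, B(k)=k + 8, C(k)=k + 13/3.
f must satisfy (k + 3)·f(k+1) − (k + 7)·f(k) = k + 13/3.
From deg A=1, deg B=1, deg C=1: d=4.
Solve for f: f(k) = k*(k + 4)*(k**2 + 14*k + 63)/270 (degree 4 ≤ 4).
Get s_k = R·t_k = 2*k*(-k**2 - 14*k - 63)/(45*(k**3 + 14*k**2 + 63*k + 90)) with R(k) = B(k−1)f(k)/C(k) = k*(k + 4)*(k + 7)*(k**2 + 14*k + 63)/(90*(3*k + 13)).
Δs = 4*(-3*k - 13)/(k**5 + 25*k**4 + 245*k**3 + 1175*k**2 + 2754*k + 2520), as required.
s_(n+1) = 2*(-n**3 - 17*n**2 - 94*n - 78)/(45*(n**3 + 17*n**2 + 94*n + 168)) and s_(1) = -13/630, so S(n) = n*(-n**2 - 17*n - 94)/(42*(n**3 + 17*n**2 + 94*n + 168)).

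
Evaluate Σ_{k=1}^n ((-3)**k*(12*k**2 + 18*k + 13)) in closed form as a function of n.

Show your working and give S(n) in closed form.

S(n) = 9*(-3)**n*n**2 + 18*(-3)**n*n + 12*(-3)**n - 12

t_(k+1)/t_k = 3*(-12*k**2 - 42*k - 43)/(12*k**2 + 18*k + 13).
Normal form (A,B,C) = (-3, 1, k**2 + 3*k/2 + 13/12).
f must satisfy (-3)·f(k+1) − (1)·f(k) = k**2 + 3*k/2 + 13/12.
From deg A=0, deg B=0, deg C=2: d=2.
A polynomial solution: f(k) = -(3*k**2 + 1)/12.
R(k) = B(k−1)·f(k)/C(k) = -(3*k**2 + 1)/(12*k**2 + 18*k + 13); s_k = R·t_k = (-3)**k*(-3*k**2 - 1).
Check: Δs_k = (-3)**k*(12*k**2 + 18*k + 13). ✓
Telescope: S(n) = s_(n+1) − s_(1) = 3*(-3)**n*(3*n**2 + 6*n + 4) − (12) = 9*(-3)**n*n**2 + 18*(-3)**n*n + 12*(-3)**n - 12.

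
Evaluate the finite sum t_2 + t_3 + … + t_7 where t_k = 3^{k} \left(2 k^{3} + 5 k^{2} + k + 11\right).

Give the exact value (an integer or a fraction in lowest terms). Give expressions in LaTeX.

r(k) = 3*(2*k**3 + 11*k**2 + 17*k + 19)/(2*k**3 + 5*k**2 + k + 11) after simplifying.
So A=3 and B=1, with C=k**3 + 5*k**2/2 + k/2 + 11/2.
f must satisfy (3)·f(k+1) − (1)·f(k) = k**3 + 5*k**2/2 + k/2 + 11/2.
d = 3 from the (0,0,3) case.
Match coefficients ⇒ f(k) = (k**3 - 2*k**2 + 2*k + 4)/2.
So s_k = (B(k−1)f/C)·t_k = ((k**3 - 2*k**2 + 2*k + 4)/(2*k**3 + 5*k**2 + k + 11))·t_k = 3**k*(k**3 - 2*k**2 + 2*k + 4).
Verify: 3**k*(2*k**3 + 5*k**2 + k + 11) matches t_k.
Sum = s_(8) − s_(2); s_(8) = 2650644, s_(2) = 72 ⇒ 2650572.

Σ = 2650572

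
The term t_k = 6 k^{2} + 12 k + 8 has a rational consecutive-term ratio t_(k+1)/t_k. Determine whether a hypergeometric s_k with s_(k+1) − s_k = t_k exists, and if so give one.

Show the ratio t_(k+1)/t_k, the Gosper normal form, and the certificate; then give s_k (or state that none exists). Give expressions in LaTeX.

s_k = k \left(2 k^{2} + 3 k + 3\right)

The ratio is (3*k**2 + 12*k + 13)/(3*k**2 + 6*k + 4).
Take A(k)=1, B(k)=1, C(k)=k**2 + 2*k + 4/3.
Key eq: (1)·f(k+1) = (1)·f(k) + (k**2 + 2*k + 4/3).
From deg A=0, deg B=0, deg C=2: d=3.
Coefficient equations give f(k) = k*(2*k**2 + 3*k + 3)/6.
So s_k = (B(k−1)f/C)·t_k = (k*(2*k**2 + 3*k + 3)/(2*(3*k**2 + 6*k + 4)))·t_k = k*(2*k**2 + 3*k + 3).
Check: Δs_k = 6*k**2 + 12*k + 8. ✓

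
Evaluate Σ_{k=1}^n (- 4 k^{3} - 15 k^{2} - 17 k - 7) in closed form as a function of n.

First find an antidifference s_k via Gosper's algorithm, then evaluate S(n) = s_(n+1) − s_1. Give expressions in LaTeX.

S(n) = n \left(- n^{3} - 7 n^{2} - 17 n - 18\right)

Ratio r(k) = (4*k**3 + 27*k**2 + 59*k + 43)/(4*k**3 + 15*k**2 + 17*k + 7).
Factor: A=1; B=1; C=k**3 + 15*k**2/4 + 17*k/4 + 7/4.
Set up (1)·f(k+1) − (1)·f(k) − (k**3 + 15*k**2/4 + 17*k/4 + 7/4) = 0.
d = 4 from the (0,0,3) case.
Coefficient equations give f(k) = k*(k**3 + 3*k**2 + 2*k + 1)/4.
Get s_k = R·t_k = k*(-k**3 - 3*k**2 - 2*k - 1) with R(k) = B(k−1)f(k)/C(k) = k*(k**3 + 3*k**2 + 2*k + 1)/(4*k**3 + 15*k**2 + 17*k + 7).
s_(k+1) − s_k = -4*k**3 - 15*k**2 - 17*k - 7 = t_k.
s_(n+1) = -n**4 - 7*n**3 - 17*n**2 - 18*n - 7 and s_(1) = -7, so S(n) = n*(-n**3 - 7*n**2 - 17*n - 18).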